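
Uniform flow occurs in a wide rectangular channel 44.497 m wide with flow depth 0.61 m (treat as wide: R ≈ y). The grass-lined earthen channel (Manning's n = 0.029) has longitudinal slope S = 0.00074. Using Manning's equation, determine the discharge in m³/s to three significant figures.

18.3 m³/s

A = b·y = 44.497 × 0.61 = 27.14 m²
Wide channel: R ≈ y = 0.61 m
Q = (1/n)·A·R^(2/3)·S^(1/2) = (1/0.029) × 27.14 × 0.6100^(2/3) × 0.00074^(1/2) = 18.31 m³/s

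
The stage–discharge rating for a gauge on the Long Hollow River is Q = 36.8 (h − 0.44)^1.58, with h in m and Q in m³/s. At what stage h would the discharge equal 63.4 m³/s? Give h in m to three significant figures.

1.85 m

h − h₀ = (Q/C)^(1/b) = (63.4/36.8)^(1/1.58) = 1.411 m
h = 0.44 + 1.411 = 1.851 m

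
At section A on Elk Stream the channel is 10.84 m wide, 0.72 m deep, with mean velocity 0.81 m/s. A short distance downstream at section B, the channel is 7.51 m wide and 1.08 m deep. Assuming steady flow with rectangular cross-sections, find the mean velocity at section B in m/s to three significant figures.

Q = A₁V₁ = (10.84×0.72) × 0.81 = 6.322 m³/s
A₂ = 7.51 × 1.08 = 8.111 m²
V₂ = Q/A₂ = 6.322/8.111 = 0.7794 m/s

0.779 m/s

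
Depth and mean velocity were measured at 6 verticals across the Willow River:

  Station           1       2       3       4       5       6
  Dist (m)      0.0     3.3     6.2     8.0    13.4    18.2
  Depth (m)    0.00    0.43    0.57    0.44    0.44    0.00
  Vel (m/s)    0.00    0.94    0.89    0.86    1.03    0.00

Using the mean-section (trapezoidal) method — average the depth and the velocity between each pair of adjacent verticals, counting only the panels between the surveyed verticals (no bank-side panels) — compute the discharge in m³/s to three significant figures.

Panel 1-2: Δb = 3.3 m, d̄ = (0.00+0.43)/2 = 0.215, v̄ = (0.00+0.94)/2 = 0.47 → q = 3.3×0.215×0.47 = 0.3335 m³/s
Panel 2-3: Δb = 2.9 m, d̄ = (0.43+0.57)/2 = 0.5, v̄ = (0.94+0.89)/2 = 0.915 → q = 2.9×0.5×0.915 = 1.327 m³/s
Panel 3-4: Δb = 1.8 m, d̄ = (0.57+0.44)/2 = 0.505, v̄ = (0.89+0.86)/2 = 0.875 → q = 1.8×0.505×0.875 = 0.7954 m³/s
Panel 4-5: Δb = 5.4 m, d̄ = (0.44+0.44)/2 = 0.44, v̄ = (0.86+1.03)/2 = 0.945 → q = 5.4×0.44×0.945 = 2.245 m³/s
Panel 5-6: Δb = 4.8 m, d̄ = (0.44+0.00)/2 = 0.22, v̄ = (1.03+0.00)/2 = 0.515 → q = 4.8×0.22×0.515 = 0.5438 m³/s
Q = Σ q = 5.245 m³/s

5.24 m³/s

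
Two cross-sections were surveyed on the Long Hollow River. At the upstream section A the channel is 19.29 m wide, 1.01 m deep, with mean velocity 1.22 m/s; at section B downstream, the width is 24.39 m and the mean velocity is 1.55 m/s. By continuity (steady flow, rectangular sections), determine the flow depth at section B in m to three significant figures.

0.629 m

Q = A₁V₁ = (19.29×1.01) × 1.22 = 23.77 m³/s
d₂ = Q/(b₂ V₂) = 23.77/(24.39×1.55) = 0.6287 m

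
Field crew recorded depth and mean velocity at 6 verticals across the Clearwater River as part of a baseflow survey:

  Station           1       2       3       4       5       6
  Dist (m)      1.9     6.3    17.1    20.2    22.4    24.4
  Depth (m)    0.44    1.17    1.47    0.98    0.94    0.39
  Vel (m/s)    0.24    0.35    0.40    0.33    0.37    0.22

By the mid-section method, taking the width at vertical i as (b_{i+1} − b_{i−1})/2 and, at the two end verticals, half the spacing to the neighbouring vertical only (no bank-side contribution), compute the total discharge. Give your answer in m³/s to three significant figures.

w_1 = (6.3 − 1.9)/2 = 2.2 m; q_1 = 0.24 × 0.44 × 2.2 = 0.2323 m³/s
w_2 = (17.1 − 1.9)/2 = 7.6 m; q_2 = 0.35 × 1.17 × 7.6 = 3.112 m³/s
w_3 = (20.2 − 6.3)/2 = 6.95 m; q_3 = 0.40 × 1.47 × 6.95 = 4.087 m³/s
w_4 = (22.4 − 17.1)/2 = 2.65 m; q_4 = 0.33 × 0.98 × 2.65 = 0.8570 m³/s
w_5 = (24.4 − 20.2)/2 = 2.1 m; q_5 = 0.37 × 0.94 × 2.1 = 0.7304 m³/s
w_6 = (24.4 − 22.4)/2 = 1 m; q_6 = 0.22 × 0.39 × 1 = 0.08580 m³/s
Q = Σ qᵢ = 9.104 m³/s

9.10 m³/s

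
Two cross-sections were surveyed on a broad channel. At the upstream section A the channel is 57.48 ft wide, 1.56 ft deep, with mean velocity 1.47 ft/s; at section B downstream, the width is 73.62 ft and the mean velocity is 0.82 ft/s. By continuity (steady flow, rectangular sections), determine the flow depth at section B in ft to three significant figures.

Q = A₁V₁ = (57.48×1.56) × 1.47 = 131.8 ft³/s
d₂ = Q/(b₂ V₂) = 131.8/(73.62×0.82) = 2.183 ft

2.18 ft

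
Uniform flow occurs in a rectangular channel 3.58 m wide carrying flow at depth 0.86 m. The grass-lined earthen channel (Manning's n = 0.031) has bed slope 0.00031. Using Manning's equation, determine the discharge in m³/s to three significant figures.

A = b·y = 3.58 × 0.86 = 3.079 m²
P = b + 2y = 3.58 + 2×0.86 = 5.300 m
R = A/P = 3.079/5.300 = 0.5809 m
Q = (1/n)·A·R^(2/3)·S^(1/2) = (1/0.031) × 3.079 × 0.5809^(2/3) × 0.00031^(1/2) = 1.217 m³/s

1.22 m³/s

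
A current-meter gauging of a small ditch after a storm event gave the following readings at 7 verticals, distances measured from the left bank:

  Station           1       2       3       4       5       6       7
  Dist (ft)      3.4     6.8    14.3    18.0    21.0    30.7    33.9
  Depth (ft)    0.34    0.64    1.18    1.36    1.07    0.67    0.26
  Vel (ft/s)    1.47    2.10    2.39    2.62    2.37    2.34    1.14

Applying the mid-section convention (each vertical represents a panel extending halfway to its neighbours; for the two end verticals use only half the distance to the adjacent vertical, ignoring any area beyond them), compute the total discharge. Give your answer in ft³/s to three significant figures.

w_1 = (6.8 − 3.4)/2 = 1.7 ft; q_1 = 1.47 × 0.34 × 1.7 = 0.8497 ft³/s
w_2 = (14.3 − 3.4)/2 = 5.45 ft; q_2 = 2.10 × 0.64 × 5.45 = 7.325 ft³/s
w_3 = (18.0 − 6.8)/2 = 5.6 ft; q_3 = 2.39 × 1.18 × 5.6 = 15.79 ft³/s
w_4 = (21.0 − 14.3)/2 = 3.35 ft; q_4 = 2.62 × 1.36 × 3.35 = 11.94 ft³/s
w_5 = (30.7 − 18.0)/2 = 6.35 ft; q_5 = 2.37 × 1.07 × 6.35 = 16.10 ft³/s
w_6 = (33.9 − 21.0)/2 = 6.45 ft; q_6 = 2.34 × 0.67 × 6.45 = 10.11 ft³/s
w_7 = (33.9 − 30.7)/2 = 1.6 ft; q_7 = 1.14 × 0.26 × 1.6 = 0.4742 ft³/s
Q = Σ qᵢ = 62.59 ft³/s

62.6 ft³/s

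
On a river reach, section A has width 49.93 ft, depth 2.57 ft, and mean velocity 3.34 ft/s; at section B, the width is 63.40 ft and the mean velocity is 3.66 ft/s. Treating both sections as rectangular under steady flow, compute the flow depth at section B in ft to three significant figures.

1.85 ft

Q = A₁V₁ = (49.93×2.57) × 3.34 = 428.6 ft³/s
d₂ = Q/(b₂ V₂) = 428.6/(63.40×3.66) = 1.847 ft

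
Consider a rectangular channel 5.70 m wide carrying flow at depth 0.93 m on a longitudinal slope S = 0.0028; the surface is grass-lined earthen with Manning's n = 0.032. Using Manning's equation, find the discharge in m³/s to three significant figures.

6.92 m³/s

A = b·y = 5.70 × 0.93 = 5.301 m²
P = b + 2y = 5.70 + 2×0.93 = 7.560 m
R = A/P = 5.301/7.560 = 0.7012 m
Q = (1/n)·A·R^(2/3)·S^(1/2) = (1/0.032) × 5.301 × 0.7012^(2/3) × 0.0028^(1/2) = 6.918 m³/s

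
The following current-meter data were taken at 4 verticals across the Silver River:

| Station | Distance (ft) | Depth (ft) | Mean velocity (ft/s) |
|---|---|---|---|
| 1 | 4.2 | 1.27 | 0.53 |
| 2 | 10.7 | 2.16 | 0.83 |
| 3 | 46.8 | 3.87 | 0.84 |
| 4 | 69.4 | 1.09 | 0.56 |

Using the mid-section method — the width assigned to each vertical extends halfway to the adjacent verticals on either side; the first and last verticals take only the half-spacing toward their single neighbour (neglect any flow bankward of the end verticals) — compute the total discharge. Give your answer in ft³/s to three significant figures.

143 ft³/s

w_1 = (10.7 − 4.2)/2 = 3.25 ft; q_1 = 0.53 × 1.27 × 3.25 = 2.188 ft³/s
w_2 = (46.8 − 4.2)/2 = 21.3 ft; q_2 = 0.83 × 2.16 × 21.3 = 38.19 ft³/s
w_3 = (69.4 − 10.7)/2 = 29.35 ft; q_3 = 0.84 × 3.87 × 29.35 = 95.41 ft³/s
w_4 = (69.4 − 46.8)/2 = 11.3 ft; q_4 = 0.56 × 1.09 × 11.3 = 6.898 ft³/s
Q = Σ qᵢ = 142.7 ft³/s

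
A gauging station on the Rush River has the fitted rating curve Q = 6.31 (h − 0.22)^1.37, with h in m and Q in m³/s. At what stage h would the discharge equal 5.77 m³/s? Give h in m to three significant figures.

h − h₀ = (Q/C)^(1/b) = (5.77/6.31)^(1/1.37) = 0.9368 m
h = 0.22 + 0.9368 = 1.157 m

1.16 m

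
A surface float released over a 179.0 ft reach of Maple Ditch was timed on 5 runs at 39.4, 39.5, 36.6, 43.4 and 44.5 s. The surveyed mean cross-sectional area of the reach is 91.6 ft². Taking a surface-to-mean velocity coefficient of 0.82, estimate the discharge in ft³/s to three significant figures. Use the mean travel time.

331 ft³/s

t̄ = (39.4 + 39.5 + 36.6 + 43.4 + 44.5) / 5 = 40.68 s
v_surface = L / t̄ = 179.0 / 40.68 = 4.400 ft/s
v_mean = 0.82 × 4.400 = 3.608 ft/s
Q = A × v_mean = 91.6 × 3.608 = 330.5 ft³/s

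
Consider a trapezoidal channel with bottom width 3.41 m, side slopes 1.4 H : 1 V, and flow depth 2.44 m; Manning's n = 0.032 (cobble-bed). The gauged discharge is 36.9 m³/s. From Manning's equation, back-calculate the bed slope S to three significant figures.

0.00318

A = (b + z·y)·y = (3.41 + 1.4×2.44)×2.44 = 16.66 m²
P = b + 2y√(1+z²) = 3.41 + 2×2.44×√(1+1.4²) = 11.81 m
R = A/P = 16.66/11.81 = 1.411 m
S = (Q·n / (1·A·R^(2/3)))² = (36.9×0.032 / (1×16.66×1.258))² = 0.003177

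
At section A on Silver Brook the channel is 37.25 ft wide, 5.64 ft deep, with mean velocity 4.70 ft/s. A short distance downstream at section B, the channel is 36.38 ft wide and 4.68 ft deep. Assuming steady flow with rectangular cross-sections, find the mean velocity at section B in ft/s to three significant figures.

5.80 ft/s

Q = A₁V₁ = (37.25×5.64) × 4.70 = 987.4 ft³/s
A₂ = 36.38 × 4.68 = 170.3 ft²
V₂ = Q/A₂ = 987.4/170.3 = 5.800 ft/s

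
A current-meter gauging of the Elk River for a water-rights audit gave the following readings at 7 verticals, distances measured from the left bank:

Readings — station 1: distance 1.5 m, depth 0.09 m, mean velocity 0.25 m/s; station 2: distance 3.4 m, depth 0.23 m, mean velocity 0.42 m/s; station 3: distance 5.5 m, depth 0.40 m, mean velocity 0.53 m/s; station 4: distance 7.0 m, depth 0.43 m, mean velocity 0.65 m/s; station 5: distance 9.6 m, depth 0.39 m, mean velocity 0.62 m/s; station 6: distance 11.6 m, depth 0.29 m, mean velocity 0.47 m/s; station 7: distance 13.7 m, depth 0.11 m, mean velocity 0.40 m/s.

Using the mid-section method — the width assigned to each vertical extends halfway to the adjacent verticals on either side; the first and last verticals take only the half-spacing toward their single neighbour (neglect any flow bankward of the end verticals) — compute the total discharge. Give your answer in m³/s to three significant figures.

2.05 m³/s

w_1 = (3.4 − 1.5)/2 = 0.95 m; q_1 = 0.25 × 0.09 × 0.95 = 0.02138 m³/s
w_2 = (5.5 − 1.5)/2 = 2 m; q_2 = 0.42 × 0.23 × 2 = 0.1932 m³/s
w_3 = (7.0 − 3.4)/2 = 1.8 m; q_3 = 0.53 × 0.40 × 1.8 = 0.3816 m³/s
w_4 = (9.6 − 5.5)/2 = 2.05 m; q_4 = 0.65 × 0.43 × 2.05 = 0.5730 m³/s
w_5 = (11.6 − 7.0)/2 = 2.3 m; q_5 = 0.62 × 0.39 × 2.3 = 0.5561 m³/s
w_6 = (13.7 − 9.6)/2 = 2.05 m; q_6 = 0.47 × 0.29 × 2.05 = 0.2794 m³/s
w_7 = (13.7 − 11.6)/2 = 1.05 m; q_7 = 0.40 × 0.11 × 1.05 = 0.04620 m³/s
Q = Σ qᵢ = 2.051 m³/s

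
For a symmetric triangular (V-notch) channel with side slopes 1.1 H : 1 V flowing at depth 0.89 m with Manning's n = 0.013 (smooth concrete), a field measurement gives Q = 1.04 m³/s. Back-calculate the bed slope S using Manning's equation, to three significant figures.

0.00106

A = z·y² = 1.1×0.89² = 0.8713 m²
P = 2y√(1+z²) = 2×0.89×√(1+1.1²) = 2.646 m
R = A/P = 0.8713/2.646 = 0.3293 m
S = (Q·n / (1·A·R^(2/3)))² = (1.04×0.013 / (1×0.8713×0.4768))² = 0.001059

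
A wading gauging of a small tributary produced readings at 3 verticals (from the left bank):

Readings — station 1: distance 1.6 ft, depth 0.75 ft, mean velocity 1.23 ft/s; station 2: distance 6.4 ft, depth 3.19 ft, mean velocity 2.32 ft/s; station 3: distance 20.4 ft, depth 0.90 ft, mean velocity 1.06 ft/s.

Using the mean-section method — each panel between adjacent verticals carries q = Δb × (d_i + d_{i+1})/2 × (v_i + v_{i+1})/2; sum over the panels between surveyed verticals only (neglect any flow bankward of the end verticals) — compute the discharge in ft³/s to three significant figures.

Panel 1-2: Δb = 4.8 ft, d̄ = (0.75+3.19)/2 = 1.97, v̄ = (1.23+2.32)/2 = 1.775 → q = 4.8×1.97×1.775 = 16.78 ft³/s
Panel 2-3: Δb = 14 ft, d̄ = (3.19+0.90)/2 = 2.045, v̄ = (2.32+1.06)/2 = 1.69 → q = 14×2.045×1.69 = 48.38 ft³/s
Q = Σ q = 65.17 ft³/s

65.2 ft³/s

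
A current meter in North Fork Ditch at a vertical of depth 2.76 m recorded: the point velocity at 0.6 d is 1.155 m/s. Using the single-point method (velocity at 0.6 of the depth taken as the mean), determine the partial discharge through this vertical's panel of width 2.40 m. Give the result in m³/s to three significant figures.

7.65 m³/s

v̄ = v₀.₆ = 1.155 m/s
q = v̄ × d × w = 1.155 × 2.76 × 2.40 = 7.651 m³/s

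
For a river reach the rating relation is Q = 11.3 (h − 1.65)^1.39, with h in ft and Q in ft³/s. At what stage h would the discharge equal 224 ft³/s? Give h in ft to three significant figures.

10.2 ft

h − h₀ = (Q/C)^(1/b) = (224/11.3)^(1/1.39) = 8.575 ft
h = 1.65 + 8.575 = 10.22 ft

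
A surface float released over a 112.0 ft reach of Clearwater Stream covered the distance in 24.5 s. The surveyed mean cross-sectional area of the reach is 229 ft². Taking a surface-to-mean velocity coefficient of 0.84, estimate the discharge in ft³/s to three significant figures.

879 ft³/s

v_surface = L / t̄ = 112.0 / 24.5 = 4.571 ft/s
v_mean = 0.84 × 4.571 = 3.840 ft/s
Q = A × v_mean = 229 × 3.840 = 879.4 ft³/s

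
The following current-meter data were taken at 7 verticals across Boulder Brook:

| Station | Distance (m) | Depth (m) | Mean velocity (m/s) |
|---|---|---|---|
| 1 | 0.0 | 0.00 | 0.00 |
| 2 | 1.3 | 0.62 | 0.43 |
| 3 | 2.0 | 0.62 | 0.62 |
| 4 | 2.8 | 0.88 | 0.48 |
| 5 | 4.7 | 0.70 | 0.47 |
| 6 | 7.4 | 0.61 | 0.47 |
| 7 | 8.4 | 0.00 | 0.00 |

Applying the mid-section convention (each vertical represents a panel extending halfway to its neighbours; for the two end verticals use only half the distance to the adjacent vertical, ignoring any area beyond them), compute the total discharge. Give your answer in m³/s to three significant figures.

2.41 m³/s

w_2 = (2.0 − 0.0)/2 = 1 m; q_2 = 0.43 × 0.62 × 1 = 0.2666 m³/s
w_3 = (2.8 − 1.3)/2 = 0.75 m; q_3 = 0.62 × 0.62 × 0.75 = 0.2883 m³/s
w_4 = (4.7 − 2.0)/2 = 1.35 m; q_4 = 0.48 × 0.88 × 1.35 = 0.5702 m³/s
w_5 = (7.4 − 2.8)/2 = 2.3 m; q_5 = 0.47 × 0.70 × 2.3 = 0.7567 m³/s
w_6 = (8.4 − 4.7)/2 = 1.85 m; q_6 = 0.47 × 0.61 × 1.85 = 0.5304 m³/s
Stations 1, 7 contribute zero (depth or velocity is 0).
Q = Σ qᵢ = 2.412 m³/s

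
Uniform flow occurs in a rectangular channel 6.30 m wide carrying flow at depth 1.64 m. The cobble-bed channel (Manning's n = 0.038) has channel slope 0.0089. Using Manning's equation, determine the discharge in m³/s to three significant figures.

27.0 m³/s

A = b·y = 6.30 × 1.64 = 10.33 m²
P = b + 2y = 6.30 + 2×1.64 = 9.580 m
R = A/P = 10.33/9.580 = 1.078 m
Q = (1/n)·A·R^(2/3)·S^(1/2) = (1/0.038) × 10.33 × 1.078^(2/3) × 0.0089^(1/2) = 26.98 m³/s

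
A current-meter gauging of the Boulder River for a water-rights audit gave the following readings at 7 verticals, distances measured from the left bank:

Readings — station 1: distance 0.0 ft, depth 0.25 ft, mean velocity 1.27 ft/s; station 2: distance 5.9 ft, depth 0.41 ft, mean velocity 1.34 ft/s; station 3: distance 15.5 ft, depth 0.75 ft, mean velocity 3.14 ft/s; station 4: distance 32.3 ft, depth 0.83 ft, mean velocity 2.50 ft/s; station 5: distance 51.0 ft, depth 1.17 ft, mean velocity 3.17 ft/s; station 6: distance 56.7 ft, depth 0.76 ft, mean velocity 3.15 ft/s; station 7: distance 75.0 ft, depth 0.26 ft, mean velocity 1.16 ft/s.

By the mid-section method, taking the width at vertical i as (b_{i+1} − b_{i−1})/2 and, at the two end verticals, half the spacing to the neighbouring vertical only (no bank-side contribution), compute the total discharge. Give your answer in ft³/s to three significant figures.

w_1 = (5.9 − 0.0)/2 = 2.95 ft; q_1 = 1.27 × 0.25 × 2.95 = 0.9366 ft³/s
w_2 = (15.5 − 0.0)/2 = 7.75 ft; q_2 = 1.34 × 0.41 × 7.75 = 4.258 ft³/s
w_3 = (32.3 − 5.9)/2 = 13.2 ft; q_3 = 3.14 × 0.75 × 13.2 = 31.09 ft³/s
w_4 = (51.0 − 15.5)/2 = 17.75 ft; q_4 = 2.50 × 0.83 × 17.75 = 36.83 ft³/s
w_5 = (56.7 − 32.3)/2 = 12.2 ft; q_5 = 3.17 × 1.17 × 12.2 = 45.25 ft³/s
w_6 = (75.0 − 51.0)/2 = 12 ft; q_6 = 3.15 × 0.76 × 12 = 28.73 ft³/s
w_7 = (75.0 − 56.7)/2 = 9.15 ft; q_7 = 1.16 × 0.26 × 9.15 = 2.760 ft³/s
Q = Σ qᵢ = 149.8 ft³/s

150 ft³/s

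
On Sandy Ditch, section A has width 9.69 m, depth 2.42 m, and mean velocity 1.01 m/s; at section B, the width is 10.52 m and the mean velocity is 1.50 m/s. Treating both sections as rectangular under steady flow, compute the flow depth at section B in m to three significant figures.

Q = A₁V₁ = (9.69×2.42) × 1.01 = 23.68 m³/s
d₂ = Q/(b₂ V₂) = 23.68/(10.52×1.50) = 1.501 m

1.50 m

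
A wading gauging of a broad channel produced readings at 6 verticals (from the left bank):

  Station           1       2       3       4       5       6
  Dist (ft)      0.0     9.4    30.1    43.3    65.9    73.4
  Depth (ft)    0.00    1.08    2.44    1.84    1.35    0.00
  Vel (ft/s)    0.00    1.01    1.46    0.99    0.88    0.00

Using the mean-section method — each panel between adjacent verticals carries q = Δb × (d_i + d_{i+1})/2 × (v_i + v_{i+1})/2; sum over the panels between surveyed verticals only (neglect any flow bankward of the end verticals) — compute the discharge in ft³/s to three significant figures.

Panel 1-2: Δb = 9.4 ft, d̄ = (0.00+1.08)/2 = 0.54, v̄ = (0.00+1.01)/2 = 0.505 → q = 9.4×0.54×0.505 = 2.563 ft³/s
Panel 2-3: Δb = 20.7 ft, d̄ = (1.08+2.44)/2 = 1.76, v̄ = (1.01+1.46)/2 = 1.235 → q = 20.7×1.76×1.235 = 44.99 ft³/s
Panel 3-4: Δb = 13.2 ft, d̄ = (2.44+1.84)/2 = 2.14, v̄ = (1.46+0.99)/2 = 1.225 → q = 13.2×2.14×1.225 = 34.60 ft³/s
Panel 4-5: Δb = 22.6 ft, d̄ = (1.84+1.35)/2 = 1.595, v̄ = (0.99+0.88)/2 = 0.935 → q = 22.6×1.595×0.935 = 33.70 ft³/s
Panel 5-6: Δb = 7.5 ft, d̄ = (1.35+0.00)/2 = 0.675, v̄ = (0.88+0.00)/2 = 0.44 → q = 7.5×0.675×0.44 = 2.228 ft³/s
Q = Σ q = 118.1 ft³/s

118 ft³/s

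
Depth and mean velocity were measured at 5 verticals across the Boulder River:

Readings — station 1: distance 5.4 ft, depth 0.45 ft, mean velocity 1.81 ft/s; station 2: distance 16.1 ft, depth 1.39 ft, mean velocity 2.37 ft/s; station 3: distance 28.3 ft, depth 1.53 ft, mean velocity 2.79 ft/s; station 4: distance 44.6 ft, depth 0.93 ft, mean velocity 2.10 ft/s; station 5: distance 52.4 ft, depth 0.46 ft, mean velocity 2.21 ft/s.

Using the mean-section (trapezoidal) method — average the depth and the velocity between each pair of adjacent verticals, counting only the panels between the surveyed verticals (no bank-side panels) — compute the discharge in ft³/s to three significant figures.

Panel 1-2: Δb = 10.7 ft, d̄ = (0.45+1.39)/2 = 0.92, v̄ = (1.81+2.37)/2 = 2.09 → q = 10.7×0.92×2.09 = 20.57 ft³/s
Panel 2-3: Δb = 12.2 ft, d̄ = (1.39+1.53)/2 = 1.46, v̄ = (2.37+2.79)/2 = 2.58 → q = 12.2×1.46×2.58 = 45.95 ft³/s
Panel 3-4: Δb = 16.3 ft, d̄ = (1.53+0.93)/2 = 1.23, v̄ = (2.79+2.10)/2 = 2.445 → q = 16.3×1.23×2.445 = 49.02 ft³/s
Panel 4-5: Δb = 7.8 ft, d̄ = (0.93+0.46)/2 = 0.695, v̄ = (2.10+2.21)/2 = 2.155 → q = 7.8×0.695×2.155 = 11.68 ft³/s
Q = Σ q = 127.2 ft³/s

127 ft³/s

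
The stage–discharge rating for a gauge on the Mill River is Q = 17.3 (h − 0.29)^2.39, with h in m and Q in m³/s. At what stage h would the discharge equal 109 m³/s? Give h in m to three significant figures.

h − h₀ = (Q/C)^(1/b) = (109/17.3)^(1/2.39) = 2.160 m
h = 0.29 + 2.160 = 2.450 m

2.45 m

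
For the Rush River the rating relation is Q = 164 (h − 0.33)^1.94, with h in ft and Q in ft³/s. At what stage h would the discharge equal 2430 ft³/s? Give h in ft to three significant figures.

h − h₀ = (Q/C)^(1/b) = (2430/164)^(1/1.94) = 4.013 ft
h = 0.33 + 4.013 = 4.343 ft

4.34 ft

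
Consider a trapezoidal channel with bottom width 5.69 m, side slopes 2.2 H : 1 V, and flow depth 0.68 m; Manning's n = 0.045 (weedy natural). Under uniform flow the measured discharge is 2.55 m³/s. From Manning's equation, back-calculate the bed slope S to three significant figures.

A = (b + z·y)·y = (5.69 + 2.2×0.68)×0.68 = 4.886 m²
P = b + 2y√(1+z²) = 5.69 + 2×0.68×√(1+2.2²) = 8.977 m
R = A/P = 4.886/8.977 = 0.5444 m
S = (Q·n / (1·A·R^(2/3)))² = (2.55×0.045 / (1×4.886×0.6667))² = 0.001241

0.00124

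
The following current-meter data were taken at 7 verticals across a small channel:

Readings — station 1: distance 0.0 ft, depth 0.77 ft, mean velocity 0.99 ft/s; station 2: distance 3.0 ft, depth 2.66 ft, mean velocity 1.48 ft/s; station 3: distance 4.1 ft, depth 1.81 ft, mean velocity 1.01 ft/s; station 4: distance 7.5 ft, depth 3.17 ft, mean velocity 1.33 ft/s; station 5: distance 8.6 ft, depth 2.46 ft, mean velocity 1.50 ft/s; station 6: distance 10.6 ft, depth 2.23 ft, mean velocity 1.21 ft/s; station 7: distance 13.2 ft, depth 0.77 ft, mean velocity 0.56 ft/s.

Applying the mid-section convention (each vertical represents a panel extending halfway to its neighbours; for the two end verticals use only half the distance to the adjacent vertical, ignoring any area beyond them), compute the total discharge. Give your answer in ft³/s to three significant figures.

35.3 ft³/s

w_1 = (3.0 − 0.0)/2 = 1.5 ft; q_1 = 0.99 × 0.77 × 1.5 = 1.143 ft³/s
w_2 = (4.1 − 0.0)/2 = 2.05 ft; q_2 = 1.48 × 2.66 × 2.05 = 8.070 ft³/s
w_3 = (7.5 − 3.0)/2 = 2.25 ft; q_3 = 1.01 × 1.81 × 2.25 = 4.113 ft³/s
w_4 = (8.6 − 4.1)/2 = 2.25 ft; q_4 = 1.33 × 3.17 × 2.25 = 9.486 ft³/s
w_5 = (10.6 − 7.5)/2 = 1.55 ft; q_5 = 1.50 × 2.46 × 1.55 = 5.720 ft³/s
w_6 = (13.2 − 8.6)/2 = 2.3 ft; q_6 = 1.21 × 2.23 × 2.3 = 6.206 ft³/s
w_7 = (13.2 − 10.6)/2 = 1.3 ft; q_7 = 0.56 × 0.77 × 1.3 = 0.5606 ft³/s
Q = Σ qᵢ = 35.30 ft³/s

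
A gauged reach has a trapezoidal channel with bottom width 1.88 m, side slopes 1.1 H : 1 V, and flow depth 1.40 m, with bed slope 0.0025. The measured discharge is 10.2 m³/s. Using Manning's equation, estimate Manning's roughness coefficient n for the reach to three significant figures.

A = (b + z·y)·y = (1.88 + 1.1×1.40)×1.40 = 4.788 m²
P = b + 2y√(1+z²) = 1.88 + 2×1.40×√(1+1.1²) = 6.042 m
R = A/P = 4.788/6.042 = 0.7924 m
n = (1/Q)·A·R^(2/3)·S^(1/2) = (1/10.2) × 4.788 × 0.8563 × 0.05000 = 0.02010

0.0201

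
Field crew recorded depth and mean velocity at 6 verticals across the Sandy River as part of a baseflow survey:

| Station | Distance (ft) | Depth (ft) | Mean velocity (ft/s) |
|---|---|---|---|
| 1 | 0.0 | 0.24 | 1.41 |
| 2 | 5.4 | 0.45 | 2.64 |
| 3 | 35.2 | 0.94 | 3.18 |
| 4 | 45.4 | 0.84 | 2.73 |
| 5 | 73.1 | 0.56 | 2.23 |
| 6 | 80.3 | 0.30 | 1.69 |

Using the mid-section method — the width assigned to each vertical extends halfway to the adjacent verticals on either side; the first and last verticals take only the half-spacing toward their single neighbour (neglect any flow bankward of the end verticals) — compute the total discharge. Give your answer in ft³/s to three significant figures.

149 ft³/s

w_1 = (5.4 − 0.0)/2 = 2.7 ft; q_1 = 1.41 × 0.24 × 2.7 = 0.9137 ft³/s
w_2 = (35.2 − 0.0)/2 = 17.6 ft; q_2 = 2.64 × 0.45 × 17.6 = 20.91 ft³/s
w_3 = (45.4 − 5.4)/2 = 20 ft; q_3 = 3.18 × 0.94 × 20 = 59.78 ft³/s
w_4 = (73.1 − 35.2)/2 = 18.95 ft; q_4 = 2.73 × 0.84 × 18.95 = 43.46 ft³/s
w_5 = (80.3 − 45.4)/2 = 17.45 ft; q_5 = 2.23 × 0.56 × 17.45 = 21.79 ft³/s
w_6 = (80.3 − 73.1)/2 = 3.6 ft; q_6 = 1.69 × 0.30 × 3.6 = 1.825 ft³/s
Q = Σ qᵢ = 148.7 ft³/s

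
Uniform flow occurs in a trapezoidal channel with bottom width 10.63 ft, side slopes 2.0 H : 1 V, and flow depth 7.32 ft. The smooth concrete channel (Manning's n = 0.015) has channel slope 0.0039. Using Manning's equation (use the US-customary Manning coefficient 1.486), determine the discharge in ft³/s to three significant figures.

3010 ft³/s

A = (b + z·y)·y = (10.63 + 2.0×7.32)×7.32 = 185.0 ft²
P = b + 2y√(1+z²) = 10.63 + 2×7.32×√(1+2.0²) = 43.37 ft
R = A/P = 185.0/43.37 = 4.265 ft
Q = (1.486/n)·A·R^(2/3)·S^(1/2) = (1.486/0.015) × 185.0 × 4.265^(2/3) × 0.0039^(1/2) = 3010 ft³/s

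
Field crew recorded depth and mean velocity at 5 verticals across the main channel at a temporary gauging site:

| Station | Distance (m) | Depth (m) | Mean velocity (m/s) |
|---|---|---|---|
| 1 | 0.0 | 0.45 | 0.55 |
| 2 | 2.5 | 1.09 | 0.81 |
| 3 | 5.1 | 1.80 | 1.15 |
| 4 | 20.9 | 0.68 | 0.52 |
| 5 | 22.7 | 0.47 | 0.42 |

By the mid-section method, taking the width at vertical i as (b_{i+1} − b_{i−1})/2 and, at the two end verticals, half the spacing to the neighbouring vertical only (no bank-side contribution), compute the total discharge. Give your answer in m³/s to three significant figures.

w_1 = (2.5 − 0.0)/2 = 1.25 m; q_1 = 0.55 × 0.45 × 1.25 = 0.3094 m³/s
w_2 = (5.1 − 0.0)/2 = 2.55 m; q_2 = 0.81 × 1.09 × 2.55 = 2.251 m³/s
w_3 = (20.9 − 2.5)/2 = 9.2 m; q_3 = 1.15 × 1.80 × 9.2 = 19.04 m³/s
w_4 = (22.7 − 5.1)/2 = 8.8 m; q_4 = 0.52 × 0.68 × 8.8 = 3.112 m³/s
w_5 = (22.7 − 20.9)/2 = 0.9 m; q_5 = 0.42 × 0.47 × 0.9 = 0.1777 m³/s
Q = Σ qᵢ = 24.89 m³/s

24.9 m³/s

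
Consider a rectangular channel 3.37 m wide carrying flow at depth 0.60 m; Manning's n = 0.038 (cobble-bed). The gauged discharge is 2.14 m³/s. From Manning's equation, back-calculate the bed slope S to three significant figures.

0.00480

A = b·y = 3.37 × 0.60 = 2.022 m²
P = b + 2y = 3.37 + 2×0.60 = 4.570 m
R = A/P = 2.022/4.570 = 0.4425 m
S = (Q·n / (1·A·R^(2/3)))² = (2.14×0.038 / (1×2.022×0.5806))² = 0.004797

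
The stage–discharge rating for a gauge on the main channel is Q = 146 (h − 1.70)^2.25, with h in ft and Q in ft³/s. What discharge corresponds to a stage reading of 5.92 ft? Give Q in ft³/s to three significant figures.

3730 ft³/s

Q = 146 × (5.92 − 1.70)^2.25 = 146 × 4.22^2.25 = 3727 ft³/s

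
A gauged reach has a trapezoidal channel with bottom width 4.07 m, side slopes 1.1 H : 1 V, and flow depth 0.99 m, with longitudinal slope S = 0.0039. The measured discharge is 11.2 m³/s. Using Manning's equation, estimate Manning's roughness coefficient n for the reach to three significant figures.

A = (b + z·y)·y = (4.07 + 1.1×0.99)×0.99 = 5.107 m²
P = b + 2y√(1+z²) = 4.07 + 2×0.99×√(1+1.1²) = 7.013 m
R = A/P = 5.107/7.013 = 0.7282 m
n = (1/Q)·A·R^(2/3)·S^(1/2) = (1/11.2) × 5.107 × 0.8094 × 0.06245 = 0.02305

0.0231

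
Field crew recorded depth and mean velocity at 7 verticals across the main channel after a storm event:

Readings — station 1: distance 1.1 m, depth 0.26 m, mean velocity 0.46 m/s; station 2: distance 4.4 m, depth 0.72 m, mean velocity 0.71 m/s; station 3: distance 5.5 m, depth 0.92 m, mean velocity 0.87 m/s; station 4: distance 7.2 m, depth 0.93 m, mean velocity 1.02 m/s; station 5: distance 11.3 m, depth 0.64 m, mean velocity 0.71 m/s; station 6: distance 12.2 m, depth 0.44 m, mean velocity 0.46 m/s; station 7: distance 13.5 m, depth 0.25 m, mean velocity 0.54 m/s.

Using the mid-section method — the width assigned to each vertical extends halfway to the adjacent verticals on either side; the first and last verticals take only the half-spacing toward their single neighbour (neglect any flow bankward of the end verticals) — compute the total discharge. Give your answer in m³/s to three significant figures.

w_1 = (4.4 − 1.1)/2 = 1.65 m; q_1 = 0.46 × 0.26 × 1.65 = 0.1973 m³/s
w_2 = (5.5 − 1.1)/2 = 2.2 m; q_2 = 0.71 × 0.72 × 2.2 = 1.125 m³/s
w_3 = (7.2 − 4.4)/2 = 1.4 m; q_3 = 0.87 × 0.92 × 1.4 = 1.121 m³/s
w_4 = (11.3 − 5.5)/2 = 2.9 m; q_4 = 1.02 × 0.93 × 2.9 = 2.751 m³/s
w_5 = (12.2 − 7.2)/2 = 2.5 m; q_5 = 0.71 × 0.64 × 2.5 = 1.136 m³/s
w_6 = (13.5 − 11.3)/2 = 1.1 m; q_6 = 0.46 × 0.44 × 1.1 = 0.2226 m³/s
w_7 = (13.5 − 12.2)/2 = 0.65 m; q_7 = 0.54 × 0.25 × 0.65 = 0.08775 m³/s
Q = Σ qᵢ = 6.640 m³/s

6.64 m³/s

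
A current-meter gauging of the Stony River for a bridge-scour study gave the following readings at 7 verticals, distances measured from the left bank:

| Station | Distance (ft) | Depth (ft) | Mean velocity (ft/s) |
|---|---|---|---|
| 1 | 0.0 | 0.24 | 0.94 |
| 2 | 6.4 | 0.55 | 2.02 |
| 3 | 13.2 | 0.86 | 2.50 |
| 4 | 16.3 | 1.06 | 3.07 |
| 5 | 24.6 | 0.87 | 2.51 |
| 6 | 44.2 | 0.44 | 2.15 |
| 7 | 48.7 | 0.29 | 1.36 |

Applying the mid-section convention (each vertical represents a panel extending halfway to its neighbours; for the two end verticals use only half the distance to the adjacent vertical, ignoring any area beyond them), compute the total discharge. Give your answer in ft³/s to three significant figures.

w_1 = (6.4 − 0.0)/2 = 3.2 ft; q_1 = 0.94 × 0.24 × 3.2 = 0.7219 ft³/s
w_2 = (13.2 − 0.0)/2 = 6.6 ft; q_2 = 2.02 × 0.55 × 6.6 = 7.333 ft³/s
w_3 = (16.3 − 6.4)/2 = 4.95 ft; q_3 = 2.50 × 0.86 × 4.95 = 10.64 ft³/s
w_4 = (24.6 − 13.2)/2 = 5.7 ft; q_4 = 3.07 × 1.06 × 5.7 = 18.55 ft³/s
w_5 = (44.2 − 16.3)/2 = 13.95 ft; q_5 = 2.51 × 0.87 × 13.95 = 30.46 ft³/s
w_6 = (48.7 − 24.6)/2 = 12.05 ft; q_6 = 2.15 × 0.44 × 12.05 = 11.40 ft³/s
w_7 = (48.7 − 44.2)/2 = 2.25 ft; q_7 = 1.36 × 0.29 × 2.25 = 0.8874 ft³/s
Q = Σ qᵢ = 80.00 ft³/s

80.0 ft³/s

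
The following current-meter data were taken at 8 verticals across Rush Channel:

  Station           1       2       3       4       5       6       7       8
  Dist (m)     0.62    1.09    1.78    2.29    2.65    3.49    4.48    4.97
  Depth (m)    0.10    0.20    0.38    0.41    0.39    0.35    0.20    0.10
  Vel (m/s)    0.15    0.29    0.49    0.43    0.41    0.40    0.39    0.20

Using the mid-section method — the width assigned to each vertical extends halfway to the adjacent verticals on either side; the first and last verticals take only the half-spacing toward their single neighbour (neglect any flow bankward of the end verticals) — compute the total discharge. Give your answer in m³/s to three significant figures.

w_1 = (1.09 − 0.62)/2 = 0.235 m; q_1 = 0.15 × 0.10 × 0.235 = 0.003525 m³/s
w_2 = (1.78 − 0.62)/2 = 0.58 m; q_2 = 0.29 × 0.20 × 0.58 = 0.03364 m³/s
w_3 = (2.29 − 1.09)/2 = 0.6 m; q_3 = 0.49 × 0.38 × 0.6 = 0.1117 m³/s
w_4 = (2.65 − 1.78)/2 = 0.435 m; q_4 = 0.43 × 0.41 × 0.435 = 0.07669 m³/s
w_5 = (3.49 − 2.29)/2 = 0.6 m; q_5 = 0.41 × 0.39 × 0.6 = 0.09594 m³/s
w_6 = (4.48 − 2.65)/2 = 0.915 m; q_6 = 0.40 × 0.35 × 0.915 = 0.1281 m³/s
w_7 = (4.97 − 3.49)/2 = 0.74 m; q_7 = 0.39 × 0.20 × 0.74 = 0.05772 m³/s
w_8 = (4.97 − 4.48)/2 = 0.245 m; q_8 = 0.20 × 0.10 × 0.245 = 0.004900 m³/s
Q = Σ qᵢ = 0.5122 m³/s

0.512 m³/s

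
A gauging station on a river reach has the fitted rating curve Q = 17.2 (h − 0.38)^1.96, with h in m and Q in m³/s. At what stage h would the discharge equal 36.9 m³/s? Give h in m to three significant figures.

h − h₀ = (Q/C)^(1/b) = (36.9/17.2)^(1/1.96) = 1.476 m
h = 0.38 + 1.476 = 1.856 m

1.86 m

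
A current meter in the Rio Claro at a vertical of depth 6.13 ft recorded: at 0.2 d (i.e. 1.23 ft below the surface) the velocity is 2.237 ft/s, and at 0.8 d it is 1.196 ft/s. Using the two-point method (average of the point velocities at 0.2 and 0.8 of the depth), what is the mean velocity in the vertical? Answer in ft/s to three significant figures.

v̄ = (2.237 + 1.196) / 2 = 1.717 ft/s

1.72 ft/s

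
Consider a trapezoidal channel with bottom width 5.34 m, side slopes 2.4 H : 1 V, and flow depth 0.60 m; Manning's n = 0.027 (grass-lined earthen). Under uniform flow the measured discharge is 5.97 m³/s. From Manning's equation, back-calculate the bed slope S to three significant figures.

0.00417

A = (b + z·y)·y = (5.34 + 2.4×0.60)×0.60 = 4.068 m²
P = b + 2y√(1+z²) = 5.34 + 2×0.60×√(1+2.4²) = 8.460 m
R = A/P = 4.068/8.460 = 0.4809 m
S = (Q·n / (1·A·R^(2/3)))² = (5.97×0.027 / (1×4.068×0.6138))² = 0.004168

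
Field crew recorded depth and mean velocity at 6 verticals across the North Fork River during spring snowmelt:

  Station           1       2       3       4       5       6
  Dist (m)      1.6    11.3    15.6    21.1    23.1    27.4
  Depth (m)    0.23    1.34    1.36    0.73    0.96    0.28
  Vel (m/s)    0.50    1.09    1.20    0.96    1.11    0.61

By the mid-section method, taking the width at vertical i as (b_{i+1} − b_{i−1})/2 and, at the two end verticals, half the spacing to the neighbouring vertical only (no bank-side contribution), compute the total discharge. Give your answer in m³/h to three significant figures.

w_1 = (11.3 − 1.6)/2 = 4.85 m; q_1 = 0.50 × 0.23 × 4.85 = 0.5578 m³/s
w_2 = (15.6 − 1.6)/2 = 7 m; q_2 = 1.09 × 1.34 × 7 = 10.22 m³/s
w_3 = (21.1 − 11.3)/2 = 4.9 m; q_3 = 1.20 × 1.36 × 4.9 = 7.997 m³/s
w_4 = (23.1 − 15.6)/2 = 3.75 m; q_4 = 0.96 × 0.73 × 3.75 = 2.628 m³/s
w_5 = (27.4 − 21.1)/2 = 3.15 m; q_5 = 1.11 × 0.96 × 3.15 = 3.357 m³/s
w_6 = (27.4 − 23.1)/2 = 2.15 m; q_6 = 0.61 × 0.28 × 2.15 = 0.3672 m³/s
Q = Σ qᵢ = 25.13 m³/s
= 25.13 × 3600 = 90470 m³/h

90500 m³/h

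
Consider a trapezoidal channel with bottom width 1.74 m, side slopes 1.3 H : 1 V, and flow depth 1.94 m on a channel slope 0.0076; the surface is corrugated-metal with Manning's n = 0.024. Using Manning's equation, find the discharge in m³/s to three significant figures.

30.4 m³/s

A = (b + z·y)·y = (1.74 + 1.3×1.94)×1.94 = 8.268 m²
P = b + 2y√(1+z²) = 1.74 + 2×1.94×√(1+1.3²) = 8.104 m
R = A/P = 8.268/8.104 = 1.020 m
Q = (1/n)·A·R^(2/3)·S^(1/2) = (1/0.024) × 8.268 × 1.020^(2/3) × 0.0076^(1/2) = 30.44 m³/s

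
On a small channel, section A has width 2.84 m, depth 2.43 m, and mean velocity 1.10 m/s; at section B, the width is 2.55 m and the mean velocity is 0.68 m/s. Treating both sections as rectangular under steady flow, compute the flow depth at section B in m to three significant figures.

Q = A₁V₁ = (2.84×2.43) × 1.10 = 7.591 m³/s
d₂ = Q/(b₂ V₂) = 7.591/(2.55×0.68) = 4.378 m

4.38 m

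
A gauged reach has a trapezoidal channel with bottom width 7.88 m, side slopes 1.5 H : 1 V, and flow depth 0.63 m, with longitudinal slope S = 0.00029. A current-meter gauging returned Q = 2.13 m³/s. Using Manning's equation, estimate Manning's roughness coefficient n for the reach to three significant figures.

0.0298

A = (b + z·y)·y = (7.88 + 1.5×0.63)×0.63 = 5.560 m²
P = b + 2y√(1+z²) = 7.88 + 2×0.63×√(1+1.5²) = 10.15 m
R = A/P = 5.560/10.15 = 0.5477 m
n = (1/Q)·A·R^(2/3)·S^(1/2) = (1/2.13) × 5.560 × 0.6694 × 0.01703 = 0.02975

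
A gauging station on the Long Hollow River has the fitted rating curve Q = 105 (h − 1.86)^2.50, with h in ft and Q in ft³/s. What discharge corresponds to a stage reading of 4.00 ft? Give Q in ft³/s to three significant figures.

Q = 105 × (4.00 − 1.86)^2.50 = 105 × 2.14^2.50 = 703.4 ft³/s

703 ft³/s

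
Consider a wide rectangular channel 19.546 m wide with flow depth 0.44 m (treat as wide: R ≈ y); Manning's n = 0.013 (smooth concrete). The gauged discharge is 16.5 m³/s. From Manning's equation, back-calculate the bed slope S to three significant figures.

0.00186

A = b·y = 19.546 × 0.44 = 8.600 m²
Wide channel: R ≈ y = 0.44 m
S = (Q·n / (1·A·R^(2/3)))² = (16.5×0.013 / (1×8.600×0.5785))² = 0.001859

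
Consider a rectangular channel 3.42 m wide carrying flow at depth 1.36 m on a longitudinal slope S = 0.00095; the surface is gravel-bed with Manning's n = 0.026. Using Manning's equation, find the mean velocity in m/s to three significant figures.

A = b·y = 3.42 × 1.36 = 4.651 m²
P = b + 2y = 3.42 + 2×1.36 = 6.140 m
R = A/P = 4.651/6.140 = 0.7575 m
Q = (1/n)·A·R^(2/3)·S^(1/2) = (1/0.026) × 4.651 × 0.7575^(2/3) × 0.00095^(1/2) = 4.582 m³/s
V = Q/A = 4.582/4.651 = 0.9851 m/s

0.985 m/s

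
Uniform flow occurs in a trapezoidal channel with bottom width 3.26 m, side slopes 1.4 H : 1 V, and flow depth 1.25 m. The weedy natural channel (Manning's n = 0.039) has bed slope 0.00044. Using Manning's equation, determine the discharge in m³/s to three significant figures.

A = (b + z·y)·y = (3.26 + 1.4×1.25)×1.25 = 6.263 m²
P = b + 2y√(1+z²) = 3.26 + 2×1.25×√(1+1.4²) = 7.561 m
R = A/P = 6.263/7.561 = 0.8282 m
Q = (1/n)·A·R^(2/3)·S^(1/2) = (1/0.039) × 6.263 × 0.8282^(2/3) × 0.00044^(1/2) = 2.971 m³/s

2.97 m³/s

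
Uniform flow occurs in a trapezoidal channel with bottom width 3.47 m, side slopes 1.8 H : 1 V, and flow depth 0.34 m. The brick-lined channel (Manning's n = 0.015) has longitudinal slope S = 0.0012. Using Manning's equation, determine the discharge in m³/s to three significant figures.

1.39 m³/s

A = (b + z·y)·y = (3.47 + 1.8×0.34)×0.34 = 1.388 m²
P = b + 2y√(1+z²) = 3.47 + 2×0.34×√(1+1.8²) = 4.870 m
R = A/P = 1.388/4.870 = 0.2850 m
Q = (1/n)·A·R^(2/3)·S^(1/2) = (1/0.015) × 1.388 × 0.2850^(2/3) × 0.0012^(1/2) = 1.388 m³/s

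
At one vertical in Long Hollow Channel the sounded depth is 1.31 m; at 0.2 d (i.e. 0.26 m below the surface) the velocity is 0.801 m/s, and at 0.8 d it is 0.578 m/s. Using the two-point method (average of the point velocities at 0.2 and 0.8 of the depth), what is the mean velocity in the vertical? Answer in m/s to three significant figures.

v̄ = (0.801 + 0.578) / 2 = 0.6895 m/s

0.690 m/s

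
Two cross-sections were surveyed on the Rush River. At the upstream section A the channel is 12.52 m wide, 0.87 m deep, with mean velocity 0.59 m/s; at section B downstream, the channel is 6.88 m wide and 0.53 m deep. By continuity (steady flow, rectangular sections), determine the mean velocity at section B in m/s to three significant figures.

Q = A₁V₁ = (12.52×0.87) × 0.59 = 6.427 m³/s
A₂ = 6.88 × 0.53 = 3.646 m²
V₂ = Q/A₂ = 6.427/3.646 = 1.762 m/s

1.76 m/s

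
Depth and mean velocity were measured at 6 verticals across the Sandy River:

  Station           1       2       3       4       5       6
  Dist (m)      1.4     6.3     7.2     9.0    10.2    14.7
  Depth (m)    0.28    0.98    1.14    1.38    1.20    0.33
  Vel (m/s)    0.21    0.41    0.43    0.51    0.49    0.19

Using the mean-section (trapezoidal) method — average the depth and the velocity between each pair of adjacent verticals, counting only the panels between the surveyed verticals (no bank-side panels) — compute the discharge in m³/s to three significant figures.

4.37 m³/s

Panel 1-2: Δb = 4.9 m, d̄ = (0.28+0.98)/2 = 0.63, v̄ = (0.21+0.41)/2 = 0.31 → q = 4.9×0.63×0.31 = 0.9570 m³/s
Panel 2-3: Δb = 0.9 m, d̄ = (0.98+1.14)/2 = 1.06, v̄ = (0.41+0.43)/2 = 0.42 → q = 0.9×1.06×0.42 = 0.4007 m³/s
Panel 3-4: Δb = 1.8 m, d̄ = (1.14+1.38)/2 = 1.26, v̄ = (0.43+0.51)/2 = 0.47 → q = 1.8×1.26×0.47 = 1.066 m³/s
Panel 4-5: Δb = 1.2 m, d̄ = (1.38+1.20)/2 = 1.29, v̄ = (0.51+0.49)/2 = 0.5 → q = 1.2×1.29×0.5 = 0.7740 m³/s
Panel 5-6: Δb = 4.5 m, d̄ = (1.20+0.33)/2 = 0.765, v̄ = (0.49+0.19)/2 = 0.34 → q = 4.5×0.765×0.34 = 1.170 m³/s
Q = Σ q = 4.368 m³/s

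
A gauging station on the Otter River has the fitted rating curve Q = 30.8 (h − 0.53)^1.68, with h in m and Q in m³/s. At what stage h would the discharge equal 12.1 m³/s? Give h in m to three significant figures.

h − h₀ = (Q/C)^(1/b) = (12.1/30.8)^(1/1.68) = 0.5734 m
h = 0.53 + 0.5734 = 1.103 m

1.10 m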